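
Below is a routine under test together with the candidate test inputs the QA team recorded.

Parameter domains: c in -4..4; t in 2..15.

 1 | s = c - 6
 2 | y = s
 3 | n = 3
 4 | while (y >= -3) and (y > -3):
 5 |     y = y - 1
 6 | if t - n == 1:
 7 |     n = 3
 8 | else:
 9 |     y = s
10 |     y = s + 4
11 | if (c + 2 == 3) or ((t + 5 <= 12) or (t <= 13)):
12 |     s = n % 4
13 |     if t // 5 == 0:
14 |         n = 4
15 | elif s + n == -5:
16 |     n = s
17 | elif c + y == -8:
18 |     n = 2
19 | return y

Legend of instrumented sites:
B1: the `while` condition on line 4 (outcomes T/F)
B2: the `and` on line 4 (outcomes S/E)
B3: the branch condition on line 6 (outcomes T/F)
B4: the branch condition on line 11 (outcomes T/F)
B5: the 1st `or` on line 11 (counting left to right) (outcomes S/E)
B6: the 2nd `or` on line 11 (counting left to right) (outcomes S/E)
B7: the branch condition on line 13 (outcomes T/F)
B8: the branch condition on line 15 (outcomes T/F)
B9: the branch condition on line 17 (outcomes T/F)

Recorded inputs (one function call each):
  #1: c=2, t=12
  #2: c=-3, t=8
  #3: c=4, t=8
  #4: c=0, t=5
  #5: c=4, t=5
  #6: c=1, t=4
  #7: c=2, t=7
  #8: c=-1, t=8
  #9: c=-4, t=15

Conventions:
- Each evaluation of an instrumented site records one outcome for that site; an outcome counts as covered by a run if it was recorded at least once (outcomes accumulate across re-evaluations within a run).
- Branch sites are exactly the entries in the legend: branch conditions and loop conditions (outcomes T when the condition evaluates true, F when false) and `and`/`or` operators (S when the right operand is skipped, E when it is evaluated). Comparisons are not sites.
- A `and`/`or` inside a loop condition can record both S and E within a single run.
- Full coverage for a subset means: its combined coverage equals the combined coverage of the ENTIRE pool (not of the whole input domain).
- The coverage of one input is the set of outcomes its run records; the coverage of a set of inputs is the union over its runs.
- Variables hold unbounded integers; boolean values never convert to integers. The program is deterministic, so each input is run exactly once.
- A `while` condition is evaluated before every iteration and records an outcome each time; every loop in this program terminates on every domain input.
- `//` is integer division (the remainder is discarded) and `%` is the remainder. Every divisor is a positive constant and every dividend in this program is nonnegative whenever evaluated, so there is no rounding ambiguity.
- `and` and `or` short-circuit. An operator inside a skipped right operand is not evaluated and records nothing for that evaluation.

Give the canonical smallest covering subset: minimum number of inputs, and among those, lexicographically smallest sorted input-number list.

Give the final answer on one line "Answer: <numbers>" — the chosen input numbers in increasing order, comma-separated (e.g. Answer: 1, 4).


run #1 (c=2, t=12) records B1=F, B2=S, B3=F, B4=T, B5=E, B6=E, B7=F
run #2 (c=-3, t=8) records B1=F, B2=S, B3=F, B4=T, B5=E, B6=E, B7=F
run #3 (c=4, t=8) records B1=T, B1=F, B2=E, B3=F, B4=T, B5=E, B6=E, B7=F
run #4 (c=0, t=5) records B1=F, B2=S, B3=F, B4=T, B5=E, B6=S, B7=F
run #5 (c=4, t=5) records B1=T, B1=F, B2=E, B3=F, B4=T, B5=E, B6=S, B7=F
run #6 (c=1, t=4) records B1=F, B2=S, B3=T, B4=T, B5=S, B7=T
run #7 (c=2, t=7) records B1=F, B2=S, B3=F, B4=T, B5=E, B6=S, B7=F
run #8 (c=-1, t=8) records B1=F, B2=S, B3=F, B4=T, B5=E, B6=E, B7=F
run #9 (c=-4, t=15) records B1=F, B2=S, B3=F, B4=F, B5=E, B6=E, B8=F, B9=F
together the pool reaches 16 outcomes: B1=T, B1=F, B2=S, B2=E, B3=T, B3=F, B4=T, B4=F, B5=S, B5=E, B6=S, B6=E, B7=T, B7=F, B8=F, B9=F
checked all size-1 subsets: none covers 16 outcomes (max 8/16)
checked all size-2 subsets: none covers 16 outcomes (max 13/16)
at size 3, {5, 6, 9} reaches all 16 outcomes; every lexicographically earlier size-3 subset fails
Answer: 5, 6, 9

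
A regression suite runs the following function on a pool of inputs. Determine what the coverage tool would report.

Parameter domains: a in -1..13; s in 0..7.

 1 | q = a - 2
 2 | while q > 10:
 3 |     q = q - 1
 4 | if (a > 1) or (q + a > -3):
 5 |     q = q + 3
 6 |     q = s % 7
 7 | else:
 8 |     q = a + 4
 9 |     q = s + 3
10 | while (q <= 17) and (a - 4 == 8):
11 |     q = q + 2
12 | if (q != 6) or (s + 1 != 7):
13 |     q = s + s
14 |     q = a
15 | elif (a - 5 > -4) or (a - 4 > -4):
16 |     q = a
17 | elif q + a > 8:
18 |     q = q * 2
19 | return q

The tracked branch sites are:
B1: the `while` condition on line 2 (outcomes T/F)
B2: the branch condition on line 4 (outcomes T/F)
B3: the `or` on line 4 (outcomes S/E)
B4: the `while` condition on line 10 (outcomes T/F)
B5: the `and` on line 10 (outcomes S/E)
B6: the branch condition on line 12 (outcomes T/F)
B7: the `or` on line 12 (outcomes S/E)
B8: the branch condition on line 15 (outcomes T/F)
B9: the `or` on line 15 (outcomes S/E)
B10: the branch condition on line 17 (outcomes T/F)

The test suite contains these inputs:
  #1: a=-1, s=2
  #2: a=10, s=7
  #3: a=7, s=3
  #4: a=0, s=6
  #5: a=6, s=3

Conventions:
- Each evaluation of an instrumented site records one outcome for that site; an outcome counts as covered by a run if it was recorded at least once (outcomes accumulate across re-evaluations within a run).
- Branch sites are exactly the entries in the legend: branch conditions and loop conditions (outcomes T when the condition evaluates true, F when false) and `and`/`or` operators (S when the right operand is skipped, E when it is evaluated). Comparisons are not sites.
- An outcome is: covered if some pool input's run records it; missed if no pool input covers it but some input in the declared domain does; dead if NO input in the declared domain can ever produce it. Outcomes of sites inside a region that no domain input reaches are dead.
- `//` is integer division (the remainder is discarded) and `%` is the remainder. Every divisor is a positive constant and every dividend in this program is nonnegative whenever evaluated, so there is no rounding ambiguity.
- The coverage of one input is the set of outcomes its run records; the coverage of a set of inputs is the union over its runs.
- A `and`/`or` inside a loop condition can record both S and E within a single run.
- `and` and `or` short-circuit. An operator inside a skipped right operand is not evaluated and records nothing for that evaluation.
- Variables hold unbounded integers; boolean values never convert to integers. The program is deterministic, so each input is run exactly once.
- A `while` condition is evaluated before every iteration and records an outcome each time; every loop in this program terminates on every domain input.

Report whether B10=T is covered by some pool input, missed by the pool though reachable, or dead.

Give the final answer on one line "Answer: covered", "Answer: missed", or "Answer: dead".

no pool input records B10=T
checking all 120 inputs in the declared domain: B10=T is never recorded -> dead

Answer: dead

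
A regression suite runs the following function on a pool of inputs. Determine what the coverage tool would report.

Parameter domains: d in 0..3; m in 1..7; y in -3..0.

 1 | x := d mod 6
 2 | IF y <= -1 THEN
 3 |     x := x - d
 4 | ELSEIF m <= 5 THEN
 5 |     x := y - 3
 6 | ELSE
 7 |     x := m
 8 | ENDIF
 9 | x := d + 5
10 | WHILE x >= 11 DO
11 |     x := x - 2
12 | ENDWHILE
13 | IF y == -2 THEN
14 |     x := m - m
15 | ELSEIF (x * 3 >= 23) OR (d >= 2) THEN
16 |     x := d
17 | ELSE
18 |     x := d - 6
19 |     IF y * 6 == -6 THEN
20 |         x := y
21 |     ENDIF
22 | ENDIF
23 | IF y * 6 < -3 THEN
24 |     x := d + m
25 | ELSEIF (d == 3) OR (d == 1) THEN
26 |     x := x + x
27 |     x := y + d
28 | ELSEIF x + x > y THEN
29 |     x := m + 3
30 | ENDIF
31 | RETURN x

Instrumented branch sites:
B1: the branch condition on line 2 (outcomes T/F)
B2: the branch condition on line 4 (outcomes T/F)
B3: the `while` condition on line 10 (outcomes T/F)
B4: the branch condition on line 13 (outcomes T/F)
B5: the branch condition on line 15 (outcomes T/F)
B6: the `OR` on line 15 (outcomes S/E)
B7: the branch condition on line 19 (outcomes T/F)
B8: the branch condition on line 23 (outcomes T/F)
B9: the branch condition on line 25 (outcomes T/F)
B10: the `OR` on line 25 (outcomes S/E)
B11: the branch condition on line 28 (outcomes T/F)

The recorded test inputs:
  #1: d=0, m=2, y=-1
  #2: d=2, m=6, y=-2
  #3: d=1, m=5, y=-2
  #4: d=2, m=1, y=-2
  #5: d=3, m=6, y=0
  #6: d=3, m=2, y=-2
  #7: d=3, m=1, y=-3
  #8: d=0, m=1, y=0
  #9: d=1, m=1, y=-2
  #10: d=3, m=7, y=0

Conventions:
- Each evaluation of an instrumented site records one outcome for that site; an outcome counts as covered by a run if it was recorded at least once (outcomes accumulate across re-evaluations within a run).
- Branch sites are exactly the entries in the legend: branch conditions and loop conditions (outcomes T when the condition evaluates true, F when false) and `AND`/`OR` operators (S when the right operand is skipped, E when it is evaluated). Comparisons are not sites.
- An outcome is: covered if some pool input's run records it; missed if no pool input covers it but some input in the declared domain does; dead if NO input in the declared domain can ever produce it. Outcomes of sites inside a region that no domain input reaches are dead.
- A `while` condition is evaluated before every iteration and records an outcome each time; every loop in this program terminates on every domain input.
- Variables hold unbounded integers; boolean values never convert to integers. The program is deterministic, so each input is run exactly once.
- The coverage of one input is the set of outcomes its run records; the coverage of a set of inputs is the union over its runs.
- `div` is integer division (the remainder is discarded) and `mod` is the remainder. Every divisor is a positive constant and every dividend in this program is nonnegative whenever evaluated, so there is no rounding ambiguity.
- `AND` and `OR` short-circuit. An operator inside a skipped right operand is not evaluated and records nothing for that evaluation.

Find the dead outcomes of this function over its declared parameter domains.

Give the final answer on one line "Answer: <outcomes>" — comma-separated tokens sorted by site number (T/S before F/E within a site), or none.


checking every outcome against all 112 domain inputs:
  B3=T: zero occurrences over every domain input -> dead
  reachable outcomes have witnesses, e.g. B1=T (e.g. d=0, m=1, y=-3), B1=F (e.g. d=0, m=1, y=0), B2=T (e.g. d=0, m=1, y=0), B2=F (e.g. d=0, m=6, y=0)
Answer: B3=T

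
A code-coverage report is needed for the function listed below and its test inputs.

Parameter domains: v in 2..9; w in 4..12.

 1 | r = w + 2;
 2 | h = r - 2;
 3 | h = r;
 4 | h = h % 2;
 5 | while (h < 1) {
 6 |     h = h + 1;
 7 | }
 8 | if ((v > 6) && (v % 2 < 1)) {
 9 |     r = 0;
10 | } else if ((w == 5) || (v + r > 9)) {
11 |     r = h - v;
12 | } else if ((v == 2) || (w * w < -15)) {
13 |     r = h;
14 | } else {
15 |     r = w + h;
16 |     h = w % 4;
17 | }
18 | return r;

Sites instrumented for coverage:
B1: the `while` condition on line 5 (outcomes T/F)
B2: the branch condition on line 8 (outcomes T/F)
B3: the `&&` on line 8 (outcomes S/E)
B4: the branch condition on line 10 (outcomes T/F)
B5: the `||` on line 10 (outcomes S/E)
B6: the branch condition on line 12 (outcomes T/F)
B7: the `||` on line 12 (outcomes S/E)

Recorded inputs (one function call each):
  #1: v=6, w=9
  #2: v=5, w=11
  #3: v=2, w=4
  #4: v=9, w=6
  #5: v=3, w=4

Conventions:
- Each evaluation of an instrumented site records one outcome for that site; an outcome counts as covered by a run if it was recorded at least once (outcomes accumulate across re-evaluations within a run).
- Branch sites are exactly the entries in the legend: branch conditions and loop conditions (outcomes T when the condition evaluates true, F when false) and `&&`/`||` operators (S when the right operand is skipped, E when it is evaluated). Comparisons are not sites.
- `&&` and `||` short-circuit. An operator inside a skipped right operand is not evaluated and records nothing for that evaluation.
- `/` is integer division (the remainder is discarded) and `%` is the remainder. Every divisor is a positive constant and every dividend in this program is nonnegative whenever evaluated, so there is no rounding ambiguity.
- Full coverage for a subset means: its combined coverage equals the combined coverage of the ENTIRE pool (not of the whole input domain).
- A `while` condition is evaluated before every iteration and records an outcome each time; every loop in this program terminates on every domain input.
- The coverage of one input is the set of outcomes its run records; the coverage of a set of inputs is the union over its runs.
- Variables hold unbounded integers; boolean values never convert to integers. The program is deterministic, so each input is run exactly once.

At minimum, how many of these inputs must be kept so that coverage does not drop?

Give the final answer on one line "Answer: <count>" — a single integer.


run #1 (v=6, w=9) runs B1->F, B3->S, B2->F, B5->E, B4->T; records B1=F, B2=F, B3=S, B4=T, B5=E
run #2 (v=5, w=11) runs B1->F, B3->S, B2->F, B5->E, B4->T; records B1=F, B2=F, B3=S, B4=T, B5=E
run #3 (v=2, w=4) runs B1->T, B1->F, B3->S, B2->F, B5->E, B4->F, B7->S, B6->T; records B1=T, B1=F, B2=F, B3=S, B4=F, B5=E, B6=T, B7=S
run #4 (v=9, w=6) runs B1->T, B1->F, B3->E, B2->F, B5->E, B4->T; records B1=T, B1=F, B2=F, B3=E, B4=T, B5=E
run #5 (v=3, w=4) runs B1->T, B1->F, B3->S, B2->F, B5->E, B4->F, B7->E, B6->F; records B1=T, B1=F, B2=F, B3=S, B4=F, B5=E, B6=F, B7=E
the full pool covers 12 outcomes: B1=T, B1=F, B2=F, B3=S, B3=E, B4=T, B4=F, B5=E, B6=T, B6=F, B7=S, B7=E
every size-1 subset falls short of the 12 outcomes (best: 8/12)
every size-2 subset falls short of the 12 outcomes (best: 10/12)
size 3: inputs {3, 4, 5} cover all 12 outcomes, and no lexicographically smaller subset of this size does
Answer: 3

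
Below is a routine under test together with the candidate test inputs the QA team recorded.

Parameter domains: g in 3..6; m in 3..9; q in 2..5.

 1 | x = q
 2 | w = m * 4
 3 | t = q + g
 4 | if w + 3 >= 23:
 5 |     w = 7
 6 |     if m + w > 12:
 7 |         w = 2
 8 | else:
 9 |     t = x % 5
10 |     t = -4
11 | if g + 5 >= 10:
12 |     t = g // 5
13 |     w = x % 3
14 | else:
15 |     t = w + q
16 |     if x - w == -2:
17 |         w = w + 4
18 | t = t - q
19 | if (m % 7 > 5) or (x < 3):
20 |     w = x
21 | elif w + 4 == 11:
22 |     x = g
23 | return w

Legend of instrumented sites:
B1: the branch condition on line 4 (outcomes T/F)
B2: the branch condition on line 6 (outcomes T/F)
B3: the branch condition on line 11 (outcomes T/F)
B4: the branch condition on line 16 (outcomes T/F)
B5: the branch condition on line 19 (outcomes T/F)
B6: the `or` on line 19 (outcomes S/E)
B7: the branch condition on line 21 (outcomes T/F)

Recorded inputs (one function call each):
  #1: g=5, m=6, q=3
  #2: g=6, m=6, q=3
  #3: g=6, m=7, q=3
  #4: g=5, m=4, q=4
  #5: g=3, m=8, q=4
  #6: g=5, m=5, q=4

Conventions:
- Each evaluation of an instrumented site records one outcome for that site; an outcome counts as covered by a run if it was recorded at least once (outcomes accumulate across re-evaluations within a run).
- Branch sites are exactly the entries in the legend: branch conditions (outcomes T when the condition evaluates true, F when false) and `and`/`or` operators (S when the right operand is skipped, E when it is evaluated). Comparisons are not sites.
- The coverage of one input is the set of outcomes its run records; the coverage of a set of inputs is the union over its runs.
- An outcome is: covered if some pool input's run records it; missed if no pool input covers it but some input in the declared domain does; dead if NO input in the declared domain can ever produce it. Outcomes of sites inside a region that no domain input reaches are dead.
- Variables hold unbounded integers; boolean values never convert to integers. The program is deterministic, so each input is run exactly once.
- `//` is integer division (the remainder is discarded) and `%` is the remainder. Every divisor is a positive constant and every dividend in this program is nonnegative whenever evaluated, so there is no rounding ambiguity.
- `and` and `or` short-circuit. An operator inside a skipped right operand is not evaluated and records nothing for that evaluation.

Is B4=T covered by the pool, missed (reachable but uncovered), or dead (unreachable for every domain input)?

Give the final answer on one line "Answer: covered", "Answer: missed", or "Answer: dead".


no pool input records B4=T
but domain input (g=3, m=5, q=5) does record it -> reachable, so missed
Answer: missed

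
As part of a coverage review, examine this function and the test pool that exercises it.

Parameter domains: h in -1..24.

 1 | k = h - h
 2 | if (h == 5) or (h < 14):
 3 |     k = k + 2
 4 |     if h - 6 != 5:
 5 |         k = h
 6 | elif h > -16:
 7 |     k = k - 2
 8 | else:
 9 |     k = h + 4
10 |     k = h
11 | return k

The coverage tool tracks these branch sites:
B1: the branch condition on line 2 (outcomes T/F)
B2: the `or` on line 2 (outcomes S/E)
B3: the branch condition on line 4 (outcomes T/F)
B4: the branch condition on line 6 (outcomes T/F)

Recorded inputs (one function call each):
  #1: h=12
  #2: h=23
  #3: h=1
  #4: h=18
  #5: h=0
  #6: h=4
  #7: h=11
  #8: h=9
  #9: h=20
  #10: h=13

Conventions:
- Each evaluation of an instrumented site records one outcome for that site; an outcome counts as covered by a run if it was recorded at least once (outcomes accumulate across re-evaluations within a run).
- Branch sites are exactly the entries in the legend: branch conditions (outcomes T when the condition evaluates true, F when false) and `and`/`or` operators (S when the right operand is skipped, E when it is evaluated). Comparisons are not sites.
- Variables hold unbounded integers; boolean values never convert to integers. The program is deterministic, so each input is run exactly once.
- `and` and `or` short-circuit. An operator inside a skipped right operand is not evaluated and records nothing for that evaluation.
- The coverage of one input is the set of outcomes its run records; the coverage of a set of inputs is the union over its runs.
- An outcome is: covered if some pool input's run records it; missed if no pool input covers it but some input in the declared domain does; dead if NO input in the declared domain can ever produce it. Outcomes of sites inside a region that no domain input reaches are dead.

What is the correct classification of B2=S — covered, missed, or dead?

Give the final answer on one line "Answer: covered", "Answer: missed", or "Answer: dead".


no pool input records B2=S
but domain input (h=5) does record it -> reachable, so missed
Answer: missed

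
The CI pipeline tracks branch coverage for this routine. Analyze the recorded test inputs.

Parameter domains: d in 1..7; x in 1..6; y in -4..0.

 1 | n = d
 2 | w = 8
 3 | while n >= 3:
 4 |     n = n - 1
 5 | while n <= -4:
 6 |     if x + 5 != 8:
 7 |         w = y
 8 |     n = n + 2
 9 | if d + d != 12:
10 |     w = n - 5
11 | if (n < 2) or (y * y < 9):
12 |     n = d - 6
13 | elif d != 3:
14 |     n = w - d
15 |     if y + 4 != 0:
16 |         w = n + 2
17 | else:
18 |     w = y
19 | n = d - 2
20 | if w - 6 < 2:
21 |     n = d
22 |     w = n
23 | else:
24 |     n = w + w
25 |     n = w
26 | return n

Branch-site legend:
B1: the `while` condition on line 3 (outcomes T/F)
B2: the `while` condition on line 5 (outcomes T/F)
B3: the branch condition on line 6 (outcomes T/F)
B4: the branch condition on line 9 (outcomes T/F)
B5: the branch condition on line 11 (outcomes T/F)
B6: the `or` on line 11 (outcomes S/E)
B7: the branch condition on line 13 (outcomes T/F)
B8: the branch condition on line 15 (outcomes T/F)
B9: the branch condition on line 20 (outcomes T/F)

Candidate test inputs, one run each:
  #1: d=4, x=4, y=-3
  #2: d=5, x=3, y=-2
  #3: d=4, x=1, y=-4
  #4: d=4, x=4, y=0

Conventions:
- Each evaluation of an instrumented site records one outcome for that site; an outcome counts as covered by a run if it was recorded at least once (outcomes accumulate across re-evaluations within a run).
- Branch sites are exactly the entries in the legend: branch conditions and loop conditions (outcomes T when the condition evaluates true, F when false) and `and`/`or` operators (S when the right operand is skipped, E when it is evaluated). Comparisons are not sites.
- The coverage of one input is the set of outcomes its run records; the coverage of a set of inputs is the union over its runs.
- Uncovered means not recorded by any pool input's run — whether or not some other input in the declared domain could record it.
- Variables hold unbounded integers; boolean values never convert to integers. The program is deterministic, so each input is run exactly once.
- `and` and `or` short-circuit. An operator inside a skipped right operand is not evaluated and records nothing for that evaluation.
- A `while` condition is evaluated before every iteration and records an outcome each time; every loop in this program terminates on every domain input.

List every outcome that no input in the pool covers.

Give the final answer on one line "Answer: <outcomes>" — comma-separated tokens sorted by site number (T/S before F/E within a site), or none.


test 1 (d=4, x=4, y=-3) fires B1->T, B1->T, B1->F, B2->F, B4->T, B6->E, B5->F, B7->T, B8->T, B9->T; hits B1=T, B1=F, B2=F, B4=T, B5=F, B6=E, B7=T, B8=T, B9=T
test 2 (d=5, x=3, y=-2) fires B1->T, B1->T, B1->T, B1->F, B2->F, B4->T, B6->E, B5->T, B9->T; hits B1=T, B1=F, B2=F, B4=T, B5=T, B6=E, B9=T
test 3 (d=4, x=1, y=-4) fires B1->T, B1->T, B1->F, B2->F, B4->T, B6->E, B5->F, B7->T, B8->F, B9->T; hits B1=T, B1=F, B2=F, B4=T, B5=F, B6=E, B7=T, B8=F, B9=T
test 4 (d=4, x=4, y=0) fires B1->T, B1->T, B1->F, B2->F, B4->T, B6->E, B5->T, B9->T; hits B1=T, B1=F, B2=F, B4=T, B5=T, B6=E, B9=T
union over the pool: B1=T, B1=F, B2=F, B4=T, B5=T, B5=F, B6=E, B7=T, B8=T, B8=F, B9=T
uncovered (7 of 18): B2=T, B3=T, B3=F, B4=F, B6=S, B7=F, B9=F
Answer: B2=T, B3=T, B3=F, B4=F, B6=S, B7=F, B9=F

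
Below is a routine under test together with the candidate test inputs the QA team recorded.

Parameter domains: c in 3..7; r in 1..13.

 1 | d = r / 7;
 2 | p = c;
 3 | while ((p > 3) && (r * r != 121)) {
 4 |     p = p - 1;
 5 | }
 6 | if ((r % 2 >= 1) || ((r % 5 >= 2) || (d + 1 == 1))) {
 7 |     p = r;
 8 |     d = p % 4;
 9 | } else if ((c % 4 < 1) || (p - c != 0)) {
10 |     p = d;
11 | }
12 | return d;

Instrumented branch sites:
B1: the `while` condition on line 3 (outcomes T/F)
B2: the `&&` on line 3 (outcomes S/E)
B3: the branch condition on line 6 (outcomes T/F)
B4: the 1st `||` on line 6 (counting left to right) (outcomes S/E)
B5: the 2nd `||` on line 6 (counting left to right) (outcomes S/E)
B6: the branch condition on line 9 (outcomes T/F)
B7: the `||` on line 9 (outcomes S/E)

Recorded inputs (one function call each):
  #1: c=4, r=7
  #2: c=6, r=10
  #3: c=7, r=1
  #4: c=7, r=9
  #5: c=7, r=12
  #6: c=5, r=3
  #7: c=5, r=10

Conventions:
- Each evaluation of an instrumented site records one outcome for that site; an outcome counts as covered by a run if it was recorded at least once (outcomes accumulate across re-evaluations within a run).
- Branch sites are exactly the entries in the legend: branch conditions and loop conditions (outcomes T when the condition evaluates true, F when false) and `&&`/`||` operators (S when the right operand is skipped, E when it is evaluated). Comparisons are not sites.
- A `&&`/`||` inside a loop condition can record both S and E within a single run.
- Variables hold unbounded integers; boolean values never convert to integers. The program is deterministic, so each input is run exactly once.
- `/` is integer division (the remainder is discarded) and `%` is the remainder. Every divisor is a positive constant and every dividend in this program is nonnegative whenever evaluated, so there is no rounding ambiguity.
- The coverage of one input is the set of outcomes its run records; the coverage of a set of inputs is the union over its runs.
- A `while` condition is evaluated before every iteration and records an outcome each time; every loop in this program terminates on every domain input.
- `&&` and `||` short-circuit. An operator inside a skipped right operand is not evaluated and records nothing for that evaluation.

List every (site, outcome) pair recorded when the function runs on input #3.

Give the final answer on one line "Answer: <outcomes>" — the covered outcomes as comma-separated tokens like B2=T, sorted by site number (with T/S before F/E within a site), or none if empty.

Running input #3 (c=7, r=1), event by event:
  B2->E, B1->T, B2->E, B1->T, B2->E, B1->T, B2->E, B1->T, B2->S, B1->F
  B4->S, B3->T
distinct outcomes covered: B1=T, B1=F, B2=S, B2=E, B3=T, B4=S

Answer: B1=T, B1=F, B2=S, B2=E, B3=T, B4=S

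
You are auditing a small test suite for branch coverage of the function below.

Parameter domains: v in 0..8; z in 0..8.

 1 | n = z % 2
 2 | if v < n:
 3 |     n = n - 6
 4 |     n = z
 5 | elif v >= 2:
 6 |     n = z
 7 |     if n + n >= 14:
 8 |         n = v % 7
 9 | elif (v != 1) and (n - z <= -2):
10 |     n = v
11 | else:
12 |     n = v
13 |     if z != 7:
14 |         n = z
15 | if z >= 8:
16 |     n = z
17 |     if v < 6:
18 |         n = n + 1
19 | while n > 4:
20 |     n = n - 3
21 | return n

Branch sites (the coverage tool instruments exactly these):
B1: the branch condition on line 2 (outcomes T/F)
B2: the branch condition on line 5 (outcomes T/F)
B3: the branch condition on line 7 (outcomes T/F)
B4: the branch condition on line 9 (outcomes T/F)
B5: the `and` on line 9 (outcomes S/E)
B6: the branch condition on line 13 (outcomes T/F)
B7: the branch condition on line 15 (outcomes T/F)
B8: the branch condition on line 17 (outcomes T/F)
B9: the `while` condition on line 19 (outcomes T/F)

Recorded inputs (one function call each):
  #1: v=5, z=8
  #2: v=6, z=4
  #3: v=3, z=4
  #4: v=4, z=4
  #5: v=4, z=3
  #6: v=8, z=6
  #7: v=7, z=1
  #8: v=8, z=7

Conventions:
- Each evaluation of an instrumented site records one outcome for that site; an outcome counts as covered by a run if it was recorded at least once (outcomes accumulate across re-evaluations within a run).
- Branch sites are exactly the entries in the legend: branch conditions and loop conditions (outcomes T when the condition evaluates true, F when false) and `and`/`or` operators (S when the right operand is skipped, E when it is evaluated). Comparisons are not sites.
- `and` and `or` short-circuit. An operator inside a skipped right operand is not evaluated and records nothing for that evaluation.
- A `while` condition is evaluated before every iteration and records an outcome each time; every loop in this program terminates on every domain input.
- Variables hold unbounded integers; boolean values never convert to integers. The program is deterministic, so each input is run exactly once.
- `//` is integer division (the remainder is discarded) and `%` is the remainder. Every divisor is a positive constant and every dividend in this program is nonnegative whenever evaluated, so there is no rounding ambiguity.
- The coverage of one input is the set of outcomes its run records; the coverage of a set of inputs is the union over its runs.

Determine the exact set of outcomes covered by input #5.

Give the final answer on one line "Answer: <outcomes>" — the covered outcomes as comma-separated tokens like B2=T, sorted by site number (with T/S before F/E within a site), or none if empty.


Running input #5 (v=4, z=3), event by event:
  B1->F, B2->T, B3->F, B7->F, B9->F
deduplicating events, the covered set is: B1=F, B2=T, B3=F, B7=F, B9=F
Answer: B1=F, B2=T, B3=F, B7=F, B9=F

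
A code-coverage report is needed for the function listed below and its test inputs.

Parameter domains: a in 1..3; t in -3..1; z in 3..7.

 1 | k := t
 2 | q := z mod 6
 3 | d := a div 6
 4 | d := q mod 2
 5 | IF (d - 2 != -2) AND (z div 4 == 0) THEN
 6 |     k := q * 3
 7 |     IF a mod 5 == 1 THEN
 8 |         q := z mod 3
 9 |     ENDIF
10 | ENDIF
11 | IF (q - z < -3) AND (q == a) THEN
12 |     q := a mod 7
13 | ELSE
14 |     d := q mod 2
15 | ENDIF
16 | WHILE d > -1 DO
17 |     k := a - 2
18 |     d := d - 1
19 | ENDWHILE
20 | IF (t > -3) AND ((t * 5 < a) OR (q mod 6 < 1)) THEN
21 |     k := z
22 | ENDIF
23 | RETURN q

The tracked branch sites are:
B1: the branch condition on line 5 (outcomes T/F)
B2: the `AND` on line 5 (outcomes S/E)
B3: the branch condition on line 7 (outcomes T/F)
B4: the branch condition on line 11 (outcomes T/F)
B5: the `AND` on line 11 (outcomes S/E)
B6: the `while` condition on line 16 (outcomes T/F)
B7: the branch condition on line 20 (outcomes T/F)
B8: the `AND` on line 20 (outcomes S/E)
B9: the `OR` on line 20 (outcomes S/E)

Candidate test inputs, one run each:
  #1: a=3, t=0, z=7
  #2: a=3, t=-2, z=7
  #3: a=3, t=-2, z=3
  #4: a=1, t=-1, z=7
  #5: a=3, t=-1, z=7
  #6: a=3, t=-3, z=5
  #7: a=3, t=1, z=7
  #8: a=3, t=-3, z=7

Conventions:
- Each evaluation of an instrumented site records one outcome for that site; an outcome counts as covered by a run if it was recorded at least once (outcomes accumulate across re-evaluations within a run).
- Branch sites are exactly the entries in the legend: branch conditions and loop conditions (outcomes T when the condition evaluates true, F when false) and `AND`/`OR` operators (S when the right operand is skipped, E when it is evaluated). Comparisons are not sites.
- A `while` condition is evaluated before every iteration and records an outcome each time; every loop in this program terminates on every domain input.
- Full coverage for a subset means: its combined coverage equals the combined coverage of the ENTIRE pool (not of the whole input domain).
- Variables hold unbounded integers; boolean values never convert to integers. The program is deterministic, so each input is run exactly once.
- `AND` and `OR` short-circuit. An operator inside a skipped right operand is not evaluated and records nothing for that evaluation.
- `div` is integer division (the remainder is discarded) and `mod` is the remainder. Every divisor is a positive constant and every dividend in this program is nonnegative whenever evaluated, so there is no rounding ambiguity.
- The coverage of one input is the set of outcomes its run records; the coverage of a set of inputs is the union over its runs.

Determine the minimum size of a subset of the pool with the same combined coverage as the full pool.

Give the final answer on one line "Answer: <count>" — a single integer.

input #1 (a=3, t=0, z=7): events B2->E, B1->F, B5->E, B4->F, B6->T, B6->T, B6->F, B8->E, B9->S, B7->T; covers B1=F, B2=E, B4=F, B5=E, B6=T, B6=F, B7=T, B8=E, B9=S
input #2 (a=3, t=-2, z=7): events B2->E, B1->F, B5->E, B4->F, B6->T, B6->T, B6->F, B8->E, B9->S, B7->T; covers B1=F, B2=E, B4=F, B5=E, B6=T, B6=F, B7=T, B8=E, B9=S
input #3 (a=3, t=-2, z=3): events B2->E, B1->T, B3->F, B5->S, B4->F, B6->T, B6->T, B6->F, B8->E, B9->S, B7->T; covers B1=T, B2=E, B3=F, B4=F, B5=S, B6=T, B6=F, B7=T, B8=E, B9=S
input #4 (a=1, t=-1, z=7): events B2->E, B1->F, B5->E, B4->T, B6->T, B6->T, B6->F, B8->E, B9->S, B7->T; covers B1=F, B2=E, B4=T, B5=E, B6=T, B6=F, B7=T, B8=E, B9=S
input #5 (a=3, t=-1, z=7): events B2->E, B1->F, B5->E, B4->F, B6->T, B6->T, B6->F, B8->E, B9->S, B7->T; covers B1=F, B2=E, B4=F, B5=E, B6=T, B6=F, B7=T, B8=E, B9=S
input #6 (a=3, t=-3, z=5): events B2->E, B1->F, B5->S, B4->F, B6->T, B6->T, B6->F, B8->S, B7->F; covers B1=F, B2=E, B4=F, B5=S, B6=T, B6=F, B7=F, B8=S
input #7 (a=3, t=1, z=7): events B2->E, B1->F, B5->E, B4->F, B6->T, B6->T, B6->F, B8->E, B9->E, B7->F; covers B1=F, B2=E, B4=F, B5=E, B6=T, B6=F, B7=F, B8=E, B9=E
input #8 (a=3, t=-3, z=7): events B2->E, B1->F, B5->E, B4->F, B6->T, B6->T, B6->F, B8->S, B7->F; covers B1=F, B2=E, B4=F, B5=E, B6=T, B6=F, B7=F, B8=S
pool-wide coverage (16 outcomes): B1=T, B1=F, B2=E, B3=F, B4=T, B4=F, B5=S, B5=E, B6=T, B6=F, B7=T, B7=F, B8=S, B8=E, B9=S, B9=E
no size-1 subset reaches all 16 outcomes (best union: 10/16)
no size-2 subset reaches all 16 outcomes (best union: 14/16)
no size-3 subset reaches all 16 outcomes (best union: 15/16)
size 4: inputs {3, 4, 6, 7} cover all 16 outcomes, and no lexicographically smaller subset of this size does

Answer: 4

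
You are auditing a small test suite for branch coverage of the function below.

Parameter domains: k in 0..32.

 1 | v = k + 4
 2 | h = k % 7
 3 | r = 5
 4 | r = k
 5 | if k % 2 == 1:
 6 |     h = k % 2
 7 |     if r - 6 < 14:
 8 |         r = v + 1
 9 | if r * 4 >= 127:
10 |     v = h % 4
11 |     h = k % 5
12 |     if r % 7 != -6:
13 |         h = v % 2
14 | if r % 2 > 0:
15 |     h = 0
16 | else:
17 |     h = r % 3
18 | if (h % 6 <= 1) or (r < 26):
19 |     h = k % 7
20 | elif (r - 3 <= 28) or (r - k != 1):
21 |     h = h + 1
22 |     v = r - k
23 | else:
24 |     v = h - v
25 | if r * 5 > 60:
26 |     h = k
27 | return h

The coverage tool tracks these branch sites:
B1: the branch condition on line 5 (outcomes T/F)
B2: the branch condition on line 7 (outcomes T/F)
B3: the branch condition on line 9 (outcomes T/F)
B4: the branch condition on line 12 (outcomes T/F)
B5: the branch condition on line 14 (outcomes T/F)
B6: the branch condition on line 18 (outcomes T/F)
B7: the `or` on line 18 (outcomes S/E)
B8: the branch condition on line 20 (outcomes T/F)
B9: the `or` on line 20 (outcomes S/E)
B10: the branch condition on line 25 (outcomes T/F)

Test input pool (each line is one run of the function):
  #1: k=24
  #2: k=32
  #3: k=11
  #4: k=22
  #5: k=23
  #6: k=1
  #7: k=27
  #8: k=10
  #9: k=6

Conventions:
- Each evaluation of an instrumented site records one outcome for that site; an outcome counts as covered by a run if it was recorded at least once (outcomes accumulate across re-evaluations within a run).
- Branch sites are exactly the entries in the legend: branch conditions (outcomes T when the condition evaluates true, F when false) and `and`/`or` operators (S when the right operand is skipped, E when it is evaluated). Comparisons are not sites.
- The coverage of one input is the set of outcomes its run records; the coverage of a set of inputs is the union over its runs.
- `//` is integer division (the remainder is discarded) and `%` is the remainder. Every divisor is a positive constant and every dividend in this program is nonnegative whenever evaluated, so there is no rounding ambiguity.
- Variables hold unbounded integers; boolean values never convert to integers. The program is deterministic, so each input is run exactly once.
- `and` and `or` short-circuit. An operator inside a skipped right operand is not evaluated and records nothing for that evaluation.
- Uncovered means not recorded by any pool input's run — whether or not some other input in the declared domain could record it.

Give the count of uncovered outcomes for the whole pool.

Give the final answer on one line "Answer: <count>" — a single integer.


test 1 (k=24) fires B1->F, B3->F, B5->F, B7->S, B6->T, B10->T; hits B1=F, B3=F, B5=F, B6=T, B7=S, B10=T
test 2 (k=32) fires B1->F, B3->T, B4->T, B5->F, B7->E, B6->F, B9->E, B8->T, B10->T; hits B1=F, B3=T, B4=T, B5=F, B6=F, B7=E, B8=T, B9=E, B10=T
test 3 (k=11) fires B1->T, B2->T, B3->F, B5->F, B7->S, B6->T, B10->T; hits B1=T, B2=T, B3=F, B5=F, B6=T, B7=S, B10=T
test 4 (k=22) fires B1->F, B3->F, B5->F, B7->S, B6->T, B10->T; hits B1=F, B3=F, B5=F, B6=T, B7=S, B10=T
test 5 (k=23) fires B1->T, B2->F, B3->F, B5->T, B7->S, B6->T, B10->T; hits B1=T, B2=F, B3=F, B5=T, B6=T, B7=S, B10=T
test 6 (k=1) fires B1->T, B2->T, B3->F, B5->F, B7->S, B6->T, B10->F; hits B1=T, B2=T, B3=F, B5=F, B6=T, B7=S, B10=F
test 7 (k=27) fires B1->T, B2->F, B3->F, B5->T, B7->S, B6->T, B10->T; hits B1=T, B2=F, B3=F, B5=T, B6=T, B7=S, B10=T
test 8 (k=10) fires B1->F, B3->F, B5->F, B7->S, B6->T, B10->F; hits B1=F, B3=F, B5=F, B6=T, B7=S, B10=F
test 9 (k=6) fires B1->F, B3->F, B5->F, B7->S, B6->T, B10->F; hits B1=F, B3=F, B5=F, B6=T, B7=S, B10=F
union over the pool: B1=T, B1=F, B2=T, B2=F, B3=T, B3=F, B4=T, B5=T, B5=F, B6=T, B6=F, B7=S, B7=E, B8=T, B9=E, B10=T, B10=F
uncovered (3 of 20): B4=F, B8=F, B9=S
Answer: 3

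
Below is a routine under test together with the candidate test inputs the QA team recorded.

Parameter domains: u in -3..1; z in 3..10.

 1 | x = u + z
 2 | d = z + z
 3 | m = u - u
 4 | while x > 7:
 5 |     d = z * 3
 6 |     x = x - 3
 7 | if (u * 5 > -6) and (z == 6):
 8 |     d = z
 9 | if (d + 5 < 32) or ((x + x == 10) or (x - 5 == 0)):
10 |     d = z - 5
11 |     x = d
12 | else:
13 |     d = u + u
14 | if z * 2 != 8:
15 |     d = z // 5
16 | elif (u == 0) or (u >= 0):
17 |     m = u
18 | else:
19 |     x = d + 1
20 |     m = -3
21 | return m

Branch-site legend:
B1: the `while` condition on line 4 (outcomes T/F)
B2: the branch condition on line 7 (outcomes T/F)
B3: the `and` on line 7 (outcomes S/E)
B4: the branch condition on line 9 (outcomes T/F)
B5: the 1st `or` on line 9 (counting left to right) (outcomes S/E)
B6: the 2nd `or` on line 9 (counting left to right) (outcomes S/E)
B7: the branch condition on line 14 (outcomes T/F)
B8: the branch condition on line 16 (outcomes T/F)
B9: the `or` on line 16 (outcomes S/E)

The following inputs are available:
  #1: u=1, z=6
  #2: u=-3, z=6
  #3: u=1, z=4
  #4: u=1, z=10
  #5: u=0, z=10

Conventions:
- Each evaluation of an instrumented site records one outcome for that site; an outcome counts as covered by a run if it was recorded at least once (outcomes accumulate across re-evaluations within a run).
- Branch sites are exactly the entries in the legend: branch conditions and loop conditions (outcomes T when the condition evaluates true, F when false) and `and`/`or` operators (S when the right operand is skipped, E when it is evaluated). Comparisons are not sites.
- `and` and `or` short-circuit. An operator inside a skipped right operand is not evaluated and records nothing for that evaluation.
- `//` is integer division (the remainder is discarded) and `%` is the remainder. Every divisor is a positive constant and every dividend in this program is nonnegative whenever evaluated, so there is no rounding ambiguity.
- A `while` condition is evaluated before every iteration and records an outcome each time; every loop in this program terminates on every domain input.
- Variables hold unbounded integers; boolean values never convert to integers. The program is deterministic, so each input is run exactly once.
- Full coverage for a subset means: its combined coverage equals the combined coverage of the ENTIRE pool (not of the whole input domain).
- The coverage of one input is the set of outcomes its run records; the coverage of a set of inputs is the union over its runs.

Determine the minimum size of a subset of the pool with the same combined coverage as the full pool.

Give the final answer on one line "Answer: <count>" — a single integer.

#1 (u=1, z=6) -> B1->F, B3->E, B2->T, B5->S, B4->T, B7->T; covered: B1=F, B2=T, B3=E, B4=T, B5=S, B7=T
#2 (u=-3, z=6) -> B1->F, B3->S, B2->F, B5->S, B4->T, B7->T; covered: B1=F, B2=F, B3=S, B4=T, B5=S, B7=T
#3 (u=1, z=4) -> B1->F, B3->E, B2->F, B5->S, B4->T, B7->F, B9->E, B8->T; covered: B1=F, B2=F, B3=E, B4=T, B5=S, B7=F, B8=T, B9=E
#4 (u=1, z=10) -> B1->T, B1->T, B1->F, B3->E, B2->F, B5->E, B6->S, B4->T, B7->T; covered: B1=T, B1=F, B2=F, B3=E, B4=T, B5=E, B6=S, B7=T
#5 (u=0, z=10) -> B1->T, B1->F, B3->E, B2->F, B5->E, B6->E, B4->F, B7->T; covered: B1=T, B1=F, B2=F, B3=E, B4=F, B5=E, B6=E, B7=T
together the pool reaches 16 outcomes: B1=T, B1=F, B2=T, B2=F, B3=S, B3=E, B4=T, B4=F, B5=S, B5=E, B6=S, B6=E, B7=T, B7=F, B8=T, B9=E
every size-1 subset falls short of the 16 outcomes (best: 8/16)
every size-2 subset falls short of the 16 outcomes (best: 13/16)
every size-3 subset falls short of the 16 outcomes (best: 14/16)
every size-4 subset falls short of the 16 outcomes (best: 15/16)
size 5: inputs {1, 2, 3, 4, 5} cover all 16 outcomes, and no lexicographically smaller subset of this size does

Answer: 5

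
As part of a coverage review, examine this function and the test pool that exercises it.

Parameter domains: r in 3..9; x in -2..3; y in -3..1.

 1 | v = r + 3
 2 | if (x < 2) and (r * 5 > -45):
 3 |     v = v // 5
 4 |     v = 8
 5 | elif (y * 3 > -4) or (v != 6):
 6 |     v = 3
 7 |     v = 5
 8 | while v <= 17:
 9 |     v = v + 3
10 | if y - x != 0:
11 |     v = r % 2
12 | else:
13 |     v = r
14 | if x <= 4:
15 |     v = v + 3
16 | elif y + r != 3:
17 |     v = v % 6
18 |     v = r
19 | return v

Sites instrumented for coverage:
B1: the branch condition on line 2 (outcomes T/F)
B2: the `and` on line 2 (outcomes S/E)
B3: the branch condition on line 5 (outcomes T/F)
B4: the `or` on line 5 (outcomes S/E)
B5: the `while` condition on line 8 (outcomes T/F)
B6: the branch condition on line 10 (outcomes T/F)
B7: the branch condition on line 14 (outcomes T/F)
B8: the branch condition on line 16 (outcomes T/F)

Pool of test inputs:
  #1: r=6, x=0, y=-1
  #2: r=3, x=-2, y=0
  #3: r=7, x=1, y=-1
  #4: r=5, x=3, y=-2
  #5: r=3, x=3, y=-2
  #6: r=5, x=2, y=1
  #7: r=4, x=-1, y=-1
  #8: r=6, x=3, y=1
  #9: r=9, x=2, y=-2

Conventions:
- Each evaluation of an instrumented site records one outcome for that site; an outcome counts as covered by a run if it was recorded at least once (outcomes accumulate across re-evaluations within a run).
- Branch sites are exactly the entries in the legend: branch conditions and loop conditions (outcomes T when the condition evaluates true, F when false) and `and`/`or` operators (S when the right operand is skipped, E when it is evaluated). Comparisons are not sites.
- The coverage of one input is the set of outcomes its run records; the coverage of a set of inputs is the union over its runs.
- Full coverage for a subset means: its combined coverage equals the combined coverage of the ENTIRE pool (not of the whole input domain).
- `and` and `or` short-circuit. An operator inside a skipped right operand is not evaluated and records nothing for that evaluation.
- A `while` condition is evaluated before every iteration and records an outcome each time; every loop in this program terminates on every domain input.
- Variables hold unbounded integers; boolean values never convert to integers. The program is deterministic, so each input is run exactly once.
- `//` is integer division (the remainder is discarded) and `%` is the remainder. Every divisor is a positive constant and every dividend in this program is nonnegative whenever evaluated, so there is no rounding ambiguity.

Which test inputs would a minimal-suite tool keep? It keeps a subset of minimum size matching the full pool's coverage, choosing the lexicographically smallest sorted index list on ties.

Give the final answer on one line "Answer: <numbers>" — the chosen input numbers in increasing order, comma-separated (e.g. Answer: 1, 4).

run #1 (r=6, x=0, y=-1) runs B2->E, B1->T, B5->T, B5->T, B5->T, B5->T, B5->F, B6->T, B7->T; records B1=T, B2=E, B5=T, B5=F, B6=T, B7=T
run #2 (r=3, x=-2, y=0) runs B2->E, B1->T, B5->T, B5->T, B5->T, B5->T, B5->F, B6->T, B7->T; records B1=T, B2=E, B5=T, B5=F, B6=T, B7=T
run #3 (r=7, x=1, y=-1) runs B2->E, B1->T, B5->T, B5->T, B5->T, B5->T, B5->F, B6->T, B7->T; records B1=T, B2=E, B5=T, B5=F, B6=T, B7=T
run #4 (r=5, x=3, y=-2) runs B2->S, B1->F, B4->E, B3->T, B5->T, B5->T, B5->T, B5->T, B5->T, B5->F, B6->T, B7->T; records B1=F, B2=S, B3=T, B4=E, B5=T, B5=F, B6=T, B7=T
run #5 (r=3, x=3, y=-2) runs B2->S, B1->F, B4->E, B3->F, B5->T, B5->T, B5->T, B5->T, B5->F, B6->T, B7->T; records B1=F, B2=S, B3=F, B4=E, B5=T, B5=F, B6=T, B7=T
run #6 (r=5, x=2, y=1) runs B2->S, B1->F, B4->S, B3->T, B5->T, B5->T, B5->T, B5->T, B5->T, B5->F, B6->T, B7->T; records B1=F, B2=S, B3=T, B4=S, B5=T, B5=F, B6=T, B7=T
run #7 (r=4, x=-1, y=-1) runs B2->E, B1->T, B5->T, B5->T, B5->T, B5->T, B5->F, B6->F, B7->T; records B1=T, B2=E, B5=T, B5=F, B6=F, B7=T
run #8 (r=6, x=3, y=1) runs B2->S, B1->F, B4->S, B3->T, B5->T, B5->T, B5->T, B5->T, B5->T, B5->F, B6->T, B7->T; records B1=F, B2=S, B3=T, B4=S, B5=T, B5=F, B6=T, B7=T
run #9 (r=9, x=2, y=-2) runs B2->S, B1->F, B4->E, B3->T, B5->T, B5->T, B5->T, B5->T, B5->T, B5->F, B6->T, B7->T; records B1=F, B2=S, B3=T, B4=E, B5=T, B5=F, B6=T, B7=T
the full pool covers 13 outcomes: B1=T, B1=F, B2=S, B2=E, B3=T, B3=F, B4=S, B4=E, B5=T, B5=F, B6=T, B6=F, B7=T
no size-1 subset reaches all 13 outcomes (best union: 8/13)
no size-2 subset reaches all 13 outcomes (best union: 11/13)
size 3: inputs {5, 6, 7} cover all 13 outcomes, and no lexicographically smaller subset of this size does

Answer: 5, 6, 7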